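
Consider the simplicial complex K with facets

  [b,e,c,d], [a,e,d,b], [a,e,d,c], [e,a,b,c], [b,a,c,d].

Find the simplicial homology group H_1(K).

H_1 = 0.

K has 5 vertices, 10 edges, 10 triangles, 5 3-simplices.
rank ∂_1 = 4, rank ∂_2 = 6 ⇒ b_1 = 10 − 4 − 6 = 0; all invariant factors of ∂_2 are 1 so no torsion. So H_1 = 0.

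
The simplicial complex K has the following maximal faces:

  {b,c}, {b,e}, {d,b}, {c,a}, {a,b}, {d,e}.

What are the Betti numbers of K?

Order the vertices as a < b < c < d < e. Listing each simplex with vertices in this order, K has dimension 1 with simplices:

  0-simplices (5): a, b, c, d, e
  1-simplices (6): ab, ac, bc, bd, be, de

giving chain groups C_0 ≅ Z^5, C_1 ≅ Z^6.

Boundary ∂_1: C_1 → C_0 sends each edge [p,q] (with p < q) to q − p. For instance
  ∂bd = d − b.
The resulting 5×6 matrix has rank 4, and its Smith normal form has invariant factors (1,1,1,1).

Computing H_k = (kernel of ∂_k) / (image of ∂_{k+1}):

  H_0: rank C_0 − rank ∂_1 = 5 − 4 = 1, and the invariant factors of ∂_1 are all 1, so H_0 ≅ Z.
  H_1: rank ker ∂_1 − rank ∂_2 = (6 − 4) − 0 = 2, and there is no ∂_2, so H_1 ≅ Z^2.

As a check, the Euler characteristic is 5 − 6 = -1, which agrees with 1 − 2 = -1.
(K is a triangulation of a wedge of 2 circles.)

Hence the Betti numbers are b_0 = 1, b_1 = 2.

b_0 = 1, b_1 = 2.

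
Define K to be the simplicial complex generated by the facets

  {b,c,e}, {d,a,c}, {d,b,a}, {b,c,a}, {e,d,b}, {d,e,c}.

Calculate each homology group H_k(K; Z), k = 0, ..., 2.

H_0 ≅ Z,  H_1 = 0,  H_2 ≅ Z.

Take the total order a < b < c < d < e on the vertex set. Then K (dimension 2) consists of the simplices:

  0-simplices (5): a, b, c, d, e
  1-simplices (9): ab, ac, ad, bc, bd, be, cd, ce, de
  2-simplices (6): abc, abd, acd, bce, bde, cde

so the chain groups are C_0 ≅ Z^5, C_1 ≅ Z^9, C_2 ≅ Z^6.

The boundary map ∂_1: C_1 → C_0 is given by ∂[p,q] = [q] − [p]. For instance
  ∂ad = d − a.
This gives a 5×9 integer matrix of rank 4; reducing to Smith normal form yields diagonal entries (1,1,1,1).

∂_2: C_2 → C_1 maps a triangle to the signed sum of its edges. For instance
  ∂acd = cd − ad + ac,
  ∂cde = de − ce + cd.
The 9×6 boundary matrix has rank 5 and Smith normal form diag(1,1,1,1,1).

Computing H_k = (kernel of ∂_k) / (image of ∂_{k+1}):

  H_0: rank C_0 − rank ∂_1 = 5 − 4 = 1, and the invariant factors of ∂_1 are all 1, so H_0 ≅ Z.
  H_1: rank ker ∂_1 − rank ∂_2 = (9 − 4) − 5 = 0, and the invariant factors of ∂_2 are all 1, so H_1 ≅ 0.
  H_2: rank ker ∂_2 − rank ∂_3 = (6 − 5) − 0 = 1, and there is no ∂_3, so H_2 ≅ Z.

(K is a triangulation of the 2-sphere S^2.)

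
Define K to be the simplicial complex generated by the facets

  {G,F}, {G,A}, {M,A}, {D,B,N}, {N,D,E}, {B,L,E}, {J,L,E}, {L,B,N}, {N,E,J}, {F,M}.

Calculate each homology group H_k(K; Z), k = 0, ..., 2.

H_0 ≅ Z^2,  H_1 ≅ Z^2,  H_2 = 0.

Take the total order A < B < D < E < F < G < J < L < M < N on the vertex set. Then K (dimension 2) consists of the simplices:

  0-simplices (10): A, B, D, E, F, G, J, L, M, N
  1-simplices (16): AG, AM, BD, BE, BL, BN, DE, DN, EJ, EL, EN, FG, FM, JL, JN, LN
  2-simplices (6): BDN, BEL, BLN, DEN, EJL, EJN

giving chain groups C_0 ≅ Z^10, C_1 ≅ Z^16, C_2 ≅ Z^6.

∂_1: C_1 → C_0 maps an edge to its endpoints' difference, ∂[p,q] = q − p. For instance
  ∂BL = L − B.
As a 10×16 matrix over Z this has rank 8, with invariant factors (1,1,1,1,1,1,1,1).

The boundary map ∂_2: C_2 → C_1 sends each 2-simplex [p,q,r] to [q,r] − [p,r] + [p,q]. For instance
  ∂DEN = EN − DN + DE,
  ∂EJL = JL − EL + EJ.
The resulting 16×6 matrix has rank 6, and its Smith normal form has invariant factors (1,1,1,1,1,1).

Computing H_k = (kernel of ∂_k) / (image of ∂_{k+1}):

  H_0: rank C_0 − rank ∂_1 = 10 − 8 = 2, and the invariant factors of ∂_1 are all 1, so H_0 ≅ Z^2.
  H_1: rank ker ∂_1 − rank ∂_2 = (16 − 8) − 6 = 2, and the invariant factors of ∂_2 are all 1, so H_1 ≅ Z^2.
  H_2: rank ker ∂_2 − rank ∂_3 = (6 − 6) − 0 = 0, and there is no ∂_3, so H_2 ≅ 0.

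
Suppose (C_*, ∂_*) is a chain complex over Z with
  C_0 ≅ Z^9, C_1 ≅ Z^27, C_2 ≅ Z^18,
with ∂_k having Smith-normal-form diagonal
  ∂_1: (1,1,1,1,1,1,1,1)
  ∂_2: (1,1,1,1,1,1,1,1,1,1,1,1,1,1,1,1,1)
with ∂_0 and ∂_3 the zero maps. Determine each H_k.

H_0 ≅ Z,  H_1 ≅ Z^2,  H_2 ≅ Z.

H_0: b_0 = 9 − 0 − 8 = 1; torsion from ∂_1 factors > 1: none. So H_0 ≅ Z.
H_1: b_1 = 27 − 8 − 17 = 2; torsion from ∂_2 factors > 1: none. So H_1 ≅ Z^2.
H_2: b_2 = 18 − 17 − 0 = 1; torsion from ∂_3 factors > 1: none. So H_2 ≅ Z.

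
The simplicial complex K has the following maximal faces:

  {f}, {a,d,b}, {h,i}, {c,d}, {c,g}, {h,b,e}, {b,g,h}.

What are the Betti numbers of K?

b_0 = 2, b_1 = 1, b_2 = 0.

Take the total order a < b < c < d < e < f < g < h < i on the vertex set. Then K (dimension 2) consists of the simplices:

  0-simplices (9): a, b, c, d, e, f, g, h, i
  1-simplices (11): ab, ad, bd, be, bg, bh, cd, cg, eh, gh, hi
  2-simplices (3): abd, beh, bgh

so the chain groups are C_0 ≅ Z^9, C_1 ≅ Z^11, C_2 ≅ Z^3.

∂_1: C_1 → C_0 sends each edge [p,q] (with p < q) to q − p. For instance
  ∂eh = h − e.
The resulting 9×11 matrix has rank 7, and its Smith normal form has invariant factors (1,1,1,1,1,1,1).

The boundary map ∂_2: C_2 → C_1 maps a triangle to the signed sum of its edges. For instance
  ∂bgh = gh − bh + bg,
  ∂abd = bd − ad + ab.
As a 11×3 matrix over Z this has rank 3, with invariant factors (1,1,1).

Computing H_k = (kernel of ∂_k) / (image of ∂_{k+1}):

  H_0: rank C_0 − rank ∂_1 = 9 − 7 = 2, and the invariant factors of ∂_1 are all 1, so H_0 = Z^2.
  H_1: rank ker ∂_1 − rank ∂_2 = (11 − 7) − 3 = 1, and the invariant factors of ∂_2 are all 1, so H_1 = Z.
  H_2: rank ker ∂_2 − rank ∂_3 = (3 − 3) − 0 = 0, and there is no ∂_3, so H_2 = 0.

As a check, the Euler characteristic is 9 − 11 + 3 = 1, which agrees with 2 − 1 + 0 = 1.

Hence the Betti numbers are b_0 = 2, b_1 = 1, b_2 = 0.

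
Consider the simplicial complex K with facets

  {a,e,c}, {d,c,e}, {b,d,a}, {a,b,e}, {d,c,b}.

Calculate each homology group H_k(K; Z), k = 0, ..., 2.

H_0 = Z,  H_1 = Z,  H_2 = 0.

Take the total order a < b < c < d < e on the vertex set. Then K (dimension 2) consists of the simplices:

  0-simplices (5): a, b, c, d, e
  1-simplices (10): ab, ac, ad, ae, bc, bd, be, cd, ce, de
  2-simplices (5): abd, abe, ace, bcd, cde

so the chain groups are C_0 ≅ Z^5, C_1 ≅ Z^10, C_2 ≅ Z^5.

∂_1: C_1 → C_0 is given by ∂[p,q] = [q] − [p]. For instance
  ∂de = e − d.
The resulting 5×10 matrix has rank 4, and its Smith normal form has invariant factors (1,1,1,1).

Boundary ∂_2: C_2 → C_1 acts by ∂[p,q,r] = [q,r] − [p,r] + [p,q]. For instance
  ∂cde = de − ce + cd,
  ∂abe = be − ae + ab.
The 10×5 boundary matrix has rank 5 and Smith normal form diag(1,1,1,1,1).

Computing H_k = (kernel of ∂_k) / (image of ∂_{k+1}):

  H_0: rank C_0 − rank ∂_1 = 5 − 4 = 1, and the invariant factors of ∂_1 are all 1, so H_0 = Z.
  H_1: rank ker ∂_1 − rank ∂_2 = (10 − 4) − 5 = 1, and the invariant factors of ∂_2 are all 1, so H_1 = Z.
  H_2: rank ker ∂_2 − rank ∂_3 = (5 − 5) − 0 = 0, and there is no ∂_3, so H_2 = 0.

(K is a triangulation of the Möbius band.)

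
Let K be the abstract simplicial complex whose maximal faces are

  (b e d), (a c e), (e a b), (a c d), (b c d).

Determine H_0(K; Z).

Order the vertices as a < b < c < d < e. Listing each simplex with vertices in this order, K has dimension 2 with simplices:

  0-simplices (5): a, b, c, d, e
  1-simplices (10): ab, ac, ad, ae, bc, bd, be, cd, ce, de
  2-simplices (5): abe, acd, ace, bcd, bde

giving chain groups C_0 ≅ Z^5, C_1 ≅ Z^10, C_2 ≅ Z^5.

Boundary ∂_1: C_1 → C_0 maps an edge to its endpoints' difference, ∂[p,q] = q − p.
The resulting 5×10 matrix has rank 4, and its Smith normal form has invariant factors (1,1,1,1).

The boundary map ∂_2: C_2 → C_1 maps a triangle to the signed sum of its edges. For instance
  ∂acd = cd − ad + ac,
  ∂abe = be − ae + ab.
The 10×5 boundary matrix has rank 5 and Smith normal form diag(1,1,1,1,1).

Now H_k = ker ∂_k / im ∂_{k+1}, so:

  H_0: rank C_0 − rank ∂_1 = 5 − 4 = 1, and the invariant factors of ∂_1 are all 1, so H_0 = Z.

H_0 = Z.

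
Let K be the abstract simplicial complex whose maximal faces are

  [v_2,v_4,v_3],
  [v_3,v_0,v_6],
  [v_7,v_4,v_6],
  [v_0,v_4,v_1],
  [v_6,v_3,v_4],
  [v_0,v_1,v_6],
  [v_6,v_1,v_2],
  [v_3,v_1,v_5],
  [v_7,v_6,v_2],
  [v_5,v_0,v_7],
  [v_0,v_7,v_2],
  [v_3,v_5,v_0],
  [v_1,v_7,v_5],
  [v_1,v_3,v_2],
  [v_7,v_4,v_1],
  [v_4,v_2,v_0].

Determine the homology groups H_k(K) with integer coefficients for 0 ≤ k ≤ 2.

We work with the vertex ordering v_0 < v_1 < v_2 < v_3 < v_4 < v_5 < v_6 < v_7. The simplices of K, each written with vertices in increasing order, are:

  0-simplices (8): [v_0], [v_1], [v_2], [v_3], [v_4], [v_5], [v_6], [v_7]
  1-simplices (24): (24 of them)
  2-simplices (16): (16 of them)

Hence C_0 ≅ Z^8, C_1 ≅ Z^24, C_2 ≅ Z^16.

Boundary ∂_1: C_1 → C_0 maps an edge to its endpoints' difference, ∂[p,q] = q − p. For instance
  ∂[v_2,v_7] = [v_7] − [v_2].
This gives a 8×24 integer matrix of rank 7; reducing to Smith normal form yields diagonal entries (1,1,1,1,1,1,1).

∂_2: C_2 → C_1 sends each 2-simplex [p,q,r] to [q,r] − [p,r] + [p,q]. For instance
  ∂[v_0,v_2,v_7] = [v_2,v_7] − [v_0,v_7] + [v_0,v_2],
  ∂[v_0,v_5,v_7] = [v_5,v_7] − [v_0,v_7] + [v_0,v_5].
The resulting 24×16 matrix has rank 15, and its Smith normal form has invariant factors (1,1,1,1,1,1,1,1,1,1,1,1,1,1,1).

Reading off H_k = ker ∂_k / im ∂_{k+1}:

  H_0: rank C_0 − rank ∂_1 = 8 − 7 = 1, and the invariant factors of ∂_1 are all 1, so H_0 ≅ Z.
  H_1: rank ker ∂_1 − rank ∂_2 = (24 − 7) − 15 = 2, and the invariant factors of ∂_2 are all 1, so H_1 ≅ Z^2.
  H_2: rank ker ∂_2 − rank ∂_3 = (16 − 15) − 0 = 1, and there is no ∂_3, so H_2 ≅ Z.

As a check, the Euler characteristic is 8 − 24 + 16 = 0, which agrees with 1 − 2 + 1 = 0.

H_0 = Z,  H_1 = Z^2,  H_2 = Z.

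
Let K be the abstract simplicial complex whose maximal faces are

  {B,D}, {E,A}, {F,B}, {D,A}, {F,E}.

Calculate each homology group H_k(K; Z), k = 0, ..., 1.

Fix the vertex order A < B < D < E < F and write every simplex with vertices in increasing order. Then dim K = 1 and the simplices of K are:

  0-simplices (5): A, B, D, E, F
  1-simplices (5): AD, AE, BD, BF, EF

giving chain groups C_0 ≅ Z^5, C_1 ≅ Z^5.

∂_1: C_1 → C_0 sends each edge [p,q] (with p < q) to q − p. For instance
  ∂EF = F − E.
The 5×5 boundary matrix has rank 4 and Smith normal form diag(1,1,1,1).

From H_k ≅ ker(∂_k) / im(∂_{k+1}) we obtain:

  H_0: rank C_0 − rank ∂_1 = 5 − 4 = 1, and the invariant factors of ∂_1 are all 1, so H_0 ≅ Z.
  H_1: rank ker ∂_1 − rank ∂_2 = (5 − 4) − 0 = 1, and there is no ∂_2, so H_1 ≅ Z.

As a check, the Euler characteristic is 5 − 5 = 0, which agrees with 1 − 1 = 0.
(K is a triangulation of the circle S^1.)

H_0 = Z,  H_1 = Z.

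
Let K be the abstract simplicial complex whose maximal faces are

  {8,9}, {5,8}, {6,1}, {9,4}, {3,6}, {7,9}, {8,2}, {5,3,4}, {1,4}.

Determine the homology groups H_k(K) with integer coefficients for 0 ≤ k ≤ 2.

H_0 = Z,  H_1 = Z^2,  H_2 = 0.

K has 9 vertices, 11 edges, 1 triangle.
rank ∂_0 = 0, rank ∂_1 = 8 ⇒ b_0 = 9 − 0 − 8 = 1; all invariant factors of ∂_1 are 1 so no torsion. So H_0 ≅ Z.
rank ∂_1 = 8, rank ∂_2 = 1 ⇒ b_1 = 11 − 8 − 1 = 2; all invariant factors of ∂_2 are 1 so no torsion. So H_1 ≅ Z^2.
rank ∂_2 = 1, rank ∂_3 = 0 ⇒ b_2 = 1 − 1 − 0 = 0. So H_2 ≅ 0.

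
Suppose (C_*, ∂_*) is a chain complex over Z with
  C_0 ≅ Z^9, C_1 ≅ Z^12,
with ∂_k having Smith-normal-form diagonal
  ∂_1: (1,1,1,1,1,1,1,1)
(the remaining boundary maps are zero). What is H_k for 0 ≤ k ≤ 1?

H_0 ≅ Z,  H_1 ≅ Z^4.

H_0: b_0 = 9 − 0 − 8 = 1; torsion from ∂_1 factors > 1: none. So H_0 ≅ Z.
H_1: b_1 = 12 − 8 − 0 = 4; torsion from ∂_2 factors > 1: none. So H_1 ≅ Z^4.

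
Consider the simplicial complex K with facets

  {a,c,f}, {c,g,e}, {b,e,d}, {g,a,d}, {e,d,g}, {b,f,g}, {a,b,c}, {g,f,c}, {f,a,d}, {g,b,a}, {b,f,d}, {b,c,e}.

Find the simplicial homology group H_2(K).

H_2 ≅ 0.

Fix the vertex order a < b < c < d < e < f < g and write every simplex with vertices in increasing order. Then dim K = 2 and the simplices of K are:

  0-simplices (7): a, b, c, d, e, f, g
  1-simplices (18): ab, ac, ad, af, ag, bc, bd, be, bf, bg, ce, cf, cg, de, df, dg, eg, fg
  2-simplices (12): abc, abg, acf, adf, adg, bce, bde, bdf, bfg, ceg, cfg, deg

so the chain groups are C_0 ≅ Z^7, C_1 ≅ Z^18, C_2 ≅ Z^12.

The boundary map ∂_1: C_1 → C_0 sends each edge [p,q] (with p < q) to q − p.
The resulting 7×18 matrix has rank 6, and its Smith normal form has invariant factors (1,1,1,1,1,1).

Boundary ∂_2: C_2 → C_1 sends each 2-simplex [p,q,r] to [q,r] − [p,r] + [p,q]. For instance
  ∂bfg = fg − bg + bf,
  ∂deg = eg − dg + de.
The resulting 18×12 matrix has rank 12, and its Smith normal form has invariant factors (1,1,1,1,1,1,1,1,1,1,1,2).

Computing H_k = (kernel of ∂_k) / (image of ∂_{k+1}):

  H_2: rank ker ∂_2 − rank ∂_3 = (12 − 12) − 0 = 0, and there is no ∂_3, so H_2 ≅ 0.

(K is a triangulation of the real projective plane RP^2.)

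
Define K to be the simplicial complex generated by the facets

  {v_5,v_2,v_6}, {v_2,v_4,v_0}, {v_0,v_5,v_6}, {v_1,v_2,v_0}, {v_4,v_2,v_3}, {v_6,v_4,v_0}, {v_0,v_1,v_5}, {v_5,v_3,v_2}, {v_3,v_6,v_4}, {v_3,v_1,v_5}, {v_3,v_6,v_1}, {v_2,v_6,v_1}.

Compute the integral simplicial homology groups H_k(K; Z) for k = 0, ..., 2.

We work with the vertex ordering v_0 < v_1 < v_2 < v_3 < v_4 < v_5 < v_6. The simplices of K, each written with vertices in increasing order, are:

  0-simplices (7): [v_0], [v_1], [v_2], [v_3], [v_4], [v_5], [v_6]
  1-simplices (18): (18 of them)
  2-simplices (12): (12 of them)

Hence C_0 ≅ Z^7, C_1 ≅ Z^18, C_2 ≅ Z^12.

∂_1: C_1 → C_0 maps an edge to its endpoints' difference, ∂[p,q] = q − p.
This gives a 7×18 integer matrix of rank 6; reducing to Smith normal form yields diagonal entries (1,1,1,1,1,1).

Boundary ∂_2: C_2 → C_1 acts by ∂[p,q,r] = [q,r] − [p,r] + [p,q]. For instance
  ∂[v_2,v_3,v_4] = [v_3,v_4] − [v_2,v_4] + [v_2,v_3],
  ∂[v_1,v_3,v_6] = [v_3,v_6] − [v_1,v_6] + [v_1,v_3].
The resulting 18×12 matrix has rank 12, and its Smith normal form has invariant factors (1,1,1,1,1,1,1,1,1,1,1,2).

From H_k ≅ ker(∂_k) / im(∂_{k+1}) we obtain:

  H_0: rank C_0 − rank ∂_1 = 7 − 6 = 1, and the invariant factors of ∂_1 are all 1, so H_0 ≅ Z.
  H_1: rank ker ∂_1 − rank ∂_2 = (18 − 6) − 12 = 0, and ∂_2 has invariant factor 2 > 1, so H_1 ≅ Z_2.
  H_2: rank ker ∂_2 − rank ∂_3 = (12 − 12) − 0 = 0, and there is no ∂_3, so H_2 ≅ 0.

H_0 = Z,  H_1 = Z_2,  H_2 = 0.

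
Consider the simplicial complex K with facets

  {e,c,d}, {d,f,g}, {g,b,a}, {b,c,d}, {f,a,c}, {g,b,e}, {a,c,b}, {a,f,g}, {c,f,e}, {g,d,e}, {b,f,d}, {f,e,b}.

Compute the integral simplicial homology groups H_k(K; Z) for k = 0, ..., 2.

Order the vertices as a < b < c < d < e < f < g. Listing each simplex with vertices in this order, K has dimension 2 with simplices:

  0-simplices (7): a, b, c, d, e, f, g
  1-simplices (18): ab, ac, af, ag, bc, bd, be, bf, bg, cd, ce, cf, de, df, dg, ef, eg, fg
  2-simplices (12): abc, abg, acf, afg, bcd, bdf, bef, beg, cde, cef, deg, dfg

Hence C_0 ≅ Z^7, C_1 ≅ Z^18, C_2 ≅ Z^12.

∂_1: C_1 → C_0 sends each edge [p,q] (with p < q) to q − p.
As a 7×18 matrix over Z this has rank 6, with invariant factors (1,1,1,1,1,1).

∂_2: C_2 → C_1 maps a triangle to the signed sum of its edges. For instance
  ∂afg = fg − ag + af,
  ∂abg = bg − ag + ab.
The resulting 18×12 matrix has rank 12, and its Smith normal form has invariant factors (1,1,1,1,1,1,1,1,1,1,1,2).

Now H_k = ker ∂_k / im ∂_{k+1}, so:

  H_0: rank C_0 − rank ∂_1 = 7 − 6 = 1, and the invariant factors of ∂_1 are all 1, so H_0 = Z.
  H_1: rank ker ∂_1 − rank ∂_2 = (18 − 6) − 12 = 0, and ∂_2 has invariant factor 2 > 1, so H_1 = Z/2.
  H_2: rank ker ∂_2 − rank ∂_3 = (12 − 12) − 0 = 0, and there is no ∂_3, so H_2 = 0.

(K is a triangulation of the real projective plane RP^2.)

H_0 = Z,  H_1 = Z/2,  H_2 = 0.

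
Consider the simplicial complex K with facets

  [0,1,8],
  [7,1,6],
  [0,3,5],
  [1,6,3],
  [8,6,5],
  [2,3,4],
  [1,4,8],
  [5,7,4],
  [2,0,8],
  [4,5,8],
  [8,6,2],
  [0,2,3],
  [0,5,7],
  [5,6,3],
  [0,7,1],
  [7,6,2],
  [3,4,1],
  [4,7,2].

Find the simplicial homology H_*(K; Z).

H_0 ≅ Z,  H_1 ≅ Z^2,  H_2 ≅ Z.

Fix the vertex order 0 < 1 < 2 < 3 < 4 < 5 < 6 < 7 < 8 and write every simplex with vertices in increasing order. Then dim K = 2 and the simplices of K are:

  0-simplices (9): [0], [1], [2], [3], [4], [5], [6], [7], [8]
  1-simplices (27): (27 of them)
  2-simplices (18): [0,1,7], [0,1,8], [0,2,3], [0,2,8], [0,3,5], [0,5,7], [1,3,4], [1,3,6], [1,4,8], [1,6,7], [2,3,4], [2,4,7], [2,6,7], [2,6,8], [3,5,6], [4,5,7], [4,5,8], [5,6,8]

so the chain groups are C_0 ≅ Z^9, C_1 ≅ Z^27, C_2 ≅ Z^18.

Boundary ∂_1: C_1 → C_0 is given by ∂[p,q] = [q] − [p]. For instance
  ∂[2,8] = [8] − [2].
The resulting 9×27 matrix has rank 8, and its Smith normal form has invariant factors (1,1,1,1,1,1,1,1).

The boundary map ∂_2: C_2 → C_1 acts by ∂[p,q,r] = [q,r] − [p,r] + [p,q]. For instance
  ∂[0,2,8] = [2,8] − [0,8] + [0,2],
  ∂[1,4,8] = [4,8] − [1,8] + [1,4].
As a 27×18 matrix over Z this has rank 17, with invariant factors (1,1,1,1,1,1,1,1,1,1,1,1,1,1,1,1,1).

Reading off H_k = ker ∂_k / im ∂_{k+1}:

  H_0: rank C_0 − rank ∂_1 = 9 − 8 = 1, and the invariant factors of ∂_1 are all 1, so H_0 ≅ Z.
  H_1: rank ker ∂_1 − rank ∂_2 = (27 − 8) − 17 = 2, and the invariant factors of ∂_2 are all 1, so H_1 ≅ Z^2.
  H_2: rank ker ∂_2 − rank ∂_3 = (18 − 17) − 0 = 1, and there is no ∂_3, so H_2 ≅ Z.

As a check, the Euler characteristic is 9 − 27 + 18 = 0, which agrees with 1 − 2 + 1 = 0.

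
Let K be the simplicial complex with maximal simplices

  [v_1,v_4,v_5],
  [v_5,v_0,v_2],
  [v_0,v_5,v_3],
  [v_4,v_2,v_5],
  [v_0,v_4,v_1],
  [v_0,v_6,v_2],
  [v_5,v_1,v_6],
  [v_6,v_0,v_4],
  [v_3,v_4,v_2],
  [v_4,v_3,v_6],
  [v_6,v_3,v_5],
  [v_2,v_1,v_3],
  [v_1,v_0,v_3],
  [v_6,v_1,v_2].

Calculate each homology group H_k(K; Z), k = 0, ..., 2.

H_0 ≅ Z,  H_1 ≅ Z^2,  H_2 ≅ Z.

We work with the vertex ordering v_0 < v_1 < v_2 < v_3 < v_4 < v_5 < v_6. The simplices of K, each written with vertices in increasing order, are:

  0-simplices (7): [v_0], [v_1], [v_2], [v_3], [v_4], [v_5], [v_6]
  1-simplices (21): (21 of them)
  2-simplices (14): (14 of them)

giving chain groups C_0 ≅ Z^7, C_1 ≅ Z^21, C_2 ≅ Z^14.

∂_1: C_1 → C_0 is given by ∂[p,q] = [q] − [p].
The resulting 7×21 matrix has rank 6, and its Smith normal form has invariant factors (1,1,1,1,1,1).

Boundary ∂_2: C_2 → C_1 acts by ∂[p,q,r] = [q,r] − [p,r] + [p,q]. For instance
  ∂[v_1,v_4,v_5] = [v_4,v_5] − [v_1,v_5] + [v_1,v_4],
  ∂[v_1,v_2,v_6] = [v_2,v_6] − [v_1,v_6] + [v_1,v_2].
This gives a 21×14 integer matrix of rank 13; reducing to Smith normal form yields diagonal entries (1,1,1,1,1,1,1,1,1,1,1,1,1).

Now H_k = ker ∂_k / im ∂_{k+1}, so:

  H_0: rank C_0 − rank ∂_1 = 7 − 6 = 1, and the invariant factors of ∂_1 are all 1, so H_0 = Z.
  H_1: rank ker ∂_1 − rank ∂_2 = (21 − 6) − 13 = 2, and the invariant factors of ∂_2 are all 1, so H_1 = Z^2.
  H_2: rank ker ∂_2 − rank ∂_3 = (14 − 13) − 0 = 1, and there is no ∂_3, so H_2 = Z.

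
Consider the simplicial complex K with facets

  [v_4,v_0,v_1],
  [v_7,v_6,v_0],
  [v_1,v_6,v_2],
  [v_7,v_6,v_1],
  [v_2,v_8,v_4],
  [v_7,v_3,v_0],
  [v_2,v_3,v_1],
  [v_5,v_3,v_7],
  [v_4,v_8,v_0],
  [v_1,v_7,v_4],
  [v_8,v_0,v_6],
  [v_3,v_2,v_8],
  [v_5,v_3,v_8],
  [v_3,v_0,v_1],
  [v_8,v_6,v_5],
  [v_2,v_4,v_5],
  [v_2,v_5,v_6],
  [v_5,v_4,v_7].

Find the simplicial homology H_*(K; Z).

Order the vertices as v_0 < v_1 < v_2 < v_3 < v_4 < v_5 < v_6 < v_7 < v_8. Listing each simplex with vertices in this order, K has dimension 2 with simplices:

  0-simplices (9): [v_0], [v_1], [v_2], [v_3], [v_4], [v_5], [v_6], [v_7], [v_8]
  1-simplices (27): (27 of them)
  2-simplices (18): (18 of them)

so the chain groups are C_0 ≅ Z^9, C_1 ≅ Z^27, C_2 ≅ Z^18.

Boundary ∂_1: C_1 → C_0 sends each edge [p,q] (with p < q) to q − p. For instance
  ∂[v_2,v_5] = [v_5] − [v_2].
The resulting 9×27 matrix has rank 8, and its Smith normal form has invariant factors (1,1,1,1,1,1,1,1).

Boundary ∂_2: C_2 → C_1 maps a triangle to the signed sum of its edges. For instance
  ∂[v_1,v_2,v_6] = [v_2,v_6] − [v_1,v_6] + [v_1,v_2],
  ∂[v_1,v_6,v_7] = [v_6,v_7] − [v_1,v_7] + [v_1,v_6].
This gives a 27×18 integer matrix of rank 18; reducing to Smith normal form yields diagonal entries (1,1,1,1,1,1,1,1,1,1,1,1,1,1,1,1,1,2).

Now H_k = ker ∂_k / im ∂_{k+1}, so:

  H_0: rank C_0 − rank ∂_1 = 9 − 8 = 1, and the invariant factors of ∂_1 are all 1, so H_0 = Z.
  H_1: rank ker ∂_1 − rank ∂_2 = (27 − 8) − 18 = 1, and ∂_2 has invariant factor 2 > 1, so H_1 = Z ⊕ Z/2Z.
  H_2: rank ker ∂_2 − rank ∂_3 = (18 − 18) − 0 = 0, and there is no ∂_3, so H_2 = 0.

(K is a triangulation of the Klein bottle.)

H_0 = Z,  H_1 = Z ⊕ Z/2Z,  H_2 = 0.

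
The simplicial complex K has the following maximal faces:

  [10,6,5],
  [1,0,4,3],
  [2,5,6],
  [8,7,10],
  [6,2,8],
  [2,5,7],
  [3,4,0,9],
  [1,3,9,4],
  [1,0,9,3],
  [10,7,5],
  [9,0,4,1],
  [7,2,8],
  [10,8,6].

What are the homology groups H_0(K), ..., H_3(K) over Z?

H_0 = Z^2,  H_1 = 0,  H_2 = Z,  H_3 = Z.

Fix the vertex order 0 < 1 < 2 < 3 < 4 < 5 < 6 < 7 < 8 < 9 < 10 and write every simplex with vertices in increasing order. Then dim K = 3 and the simplices of K are:

  0-simplices (11): [0], [1], [2], [3], [4], [5], [6], [7], [8], [9], [10]
  1-simplices (22): [0,1], [0,3], [0,4], [0,9], [1,3], [1,4], [1,9], [2,5], [2,6], [2,7], [2,8], [3,4], [3,9], [4,9], [5,6], [5,7], [5,10], [6,8], [6,10], [7,8], [7,10], [8,10]
  2-simplices (18): (18 of them)
  3-simplices (5): [0,1,3,4], [0,1,3,9], [0,1,4,9], [0,3,4,9], [1,3,4,9]

Hence C_0 ≅ Z^11, C_1 ≅ Z^22, C_2 ≅ Z^18, C_3 ≅ Z^5.

The boundary map ∂_1: C_1 → C_0 is given by ∂[p,q] = [q] − [p]. For instance
  ∂[0,9] = [9] − [0].
As a 11×22 matrix over Z this has rank 9, with invariant factors (1,1,1,1,1,1,1,1,1).

The boundary map ∂_2: C_2 → C_1 acts by ∂[p,q,r] = [q,r] − [p,r] + [p,q]. For instance
  ∂[2,6,8] = [6,8] − [2,8] + [2,6],
  ∂[1,4,9] = [4,9] − [1,9] + [1,4].
As a 22×18 matrix over Z this has rank 13, with invariant factors (1,1,1,1,1,1,1,1,1,1,1,1,1).

Boundary ∂_3: C_3 → C_2 sends each 3-simplex σ to the alternating sum Σ_i (−1)^i (σ with its i-th vertex removed). For instance
  ∂[0,1,3,4] = [1,3,4] − [0,3,4] + [0,1,4] − [0,1,3],
  ∂[1,3,4,9] = [3,4,9] − [1,4,9] + [1,3,9] − [1,3,4].
The 18×5 boundary matrix has rank 4 and Smith normal form diag(1,1,1,1).

Now H_k = ker ∂_k / im ∂_{k+1}, so:

  H_0: rank C_0 − rank ∂_1 = 11 − 9 = 2, and the invariant factors of ∂_1 are all 1, so H_0 = Z^2.
  H_1: rank ker ∂_1 − rank ∂_2 = (22 − 9) − 13 = 0, and the invariant factors of ∂_2 are all 1, so H_1 = 0.
  H_2: rank ker ∂_2 − rank ∂_3 = (18 − 13) − 4 = 1, and the invariant factors of ∂_3 are all 1, so H_2 = Z.
  H_3: rank ker ∂_3 − rank ∂_4 = (5 − 4) − 0 = 1, and there is no ∂_4, so H_3 = Z.

As a check, the Euler characteristic is 11 − 22 + 18 − 5 = 2, which agrees with 2 − 0 + 1 − 1 = 2.
(K is a triangulation of the disjoint union of the 2-sphere S^2 and the 3-sphere S^3.)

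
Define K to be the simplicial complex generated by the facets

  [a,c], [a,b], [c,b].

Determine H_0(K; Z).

H_0 ≅ Z.

Fix the vertex order a < b < c and write every simplex with vertices in increasing order. Then dim K = 1 and the simplices of K are:

  0-simplices (3): a, b, c
  1-simplices (3): ab, ac, bc

Hence C_0 ≅ Z^3, C_1 ≅ Z^3.

Boundary ∂_1: C_1 → C_0 maps an edge to its endpoints' difference, ∂[p,q] = q − p. For instance
  ∂bc = c − b.
This gives a 3×3 integer matrix of rank 2; reducing to Smith normal form yields diagonal entries (1,1).

Now H_k = ker ∂_k / im ∂_{k+1}, so:

  H_0: rank C_0 − rank ∂_1 = 3 − 2 = 1, and the invariant factors of ∂_1 are all 1, so H_0 = Z.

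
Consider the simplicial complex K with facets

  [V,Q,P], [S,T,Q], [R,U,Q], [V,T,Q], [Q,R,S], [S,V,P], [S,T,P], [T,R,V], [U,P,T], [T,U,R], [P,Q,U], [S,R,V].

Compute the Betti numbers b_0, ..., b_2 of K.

b_0 = 1, b_1 = 0, b_2 = 0.

Order the vertices as P < Q < R < S < T < U < V. Listing each simplex with vertices in this order, K has dimension 2 with simplices:

  0-simplices (7): P, Q, R, S, T, U, V
  1-simplices (18): PQ, PS, PT, PU, PV, QR, QS, QT, QU, QV, RS, RT, RU, RV, ST, SV, TU, TV
  2-simplices (12): PQU, PQV, PST, PSV, PTU, QRS, QRU, QST, QTV, RSV, RTU, RTV

giving chain groups C_0 ≅ Z^7, C_1 ≅ Z^18, C_2 ≅ Z^12.

The boundary map ∂_1: C_1 → C_0 sends each edge [p,q] (with p < q) to q − p. For instance
  ∂RV = V − R.
This gives a 7×18 integer matrix of rank 6; reducing to Smith normal form yields diagonal entries (1,1,1,1,1,1).

∂_2: C_2 → C_1 maps a triangle to the signed sum of its edges. For instance
  ∂PTU = TU − PU + PT,
  ∂RTV = TV − RV + RT.
The resulting 18×12 matrix has rank 12, and its Smith normal form has invariant factors (1,1,1,1,1,1,1,1,1,1,1,2).

From H_k ≅ ker(∂_k) / im(∂_{k+1}) we obtain:

  H_0: rank C_0 − rank ∂_1 = 7 − 6 = 1, and the invariant factors of ∂_1 are all 1, so H_0 ≅ Z.
  H_1: rank ker ∂_1 − rank ∂_2 = (18 − 6) − 12 = 0, and ∂_2 has invariant factor 2 > 1, so H_1 ≅ Z_2.
  H_2: rank ker ∂_2 − rank ∂_3 = (12 − 12) − 0 = 0, and there is no ∂_3, so H_2 ≅ 0.

As a check, the Euler characteristic is 7 − 18 + 12 = 1, which agrees with 1 − 0 + 0 = 1.
(K is a triangulation of the real projective plane RP^2.)

Hence the Betti numbers are b_0 = 1, b_1 = 0, b_2 = 0.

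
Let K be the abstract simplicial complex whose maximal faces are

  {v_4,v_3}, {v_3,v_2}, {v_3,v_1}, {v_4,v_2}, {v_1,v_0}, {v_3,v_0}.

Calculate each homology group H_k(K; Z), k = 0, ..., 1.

H_0 = Z,  H_1 = Z^2.

Take the total order v_0 < v_1 < v_2 < v_3 < v_4 on the vertex set. Then K (dimension 1) consists of the simplices:

  0-simplices (5): [v_0], [v_1], [v_2], [v_3], [v_4]
  1-simplices (6): [v_0,v_1], [v_0,v_3], [v_1,v_3], [v_2,v_3], [v_2,v_4], [v_3,v_4]

Hence C_0 ≅ Z^5, C_1 ≅ Z^6.

The boundary map ∂_1: C_1 → C_0 maps an edge to its endpoints' difference, ∂[p,q] = q − p.
This gives a 5×6 integer matrix of rank 4; reducing to Smith normal form yields diagonal entries (1,1,1,1).

Computing H_k = (kernel of ∂_k) / (image of ∂_{k+1}):

  H_0: rank C_0 − rank ∂_1 = 5 − 4 = 1, and the invariant factors of ∂_1 are all 1, so H_0 = Z.
  H_1: rank ker ∂_1 − rank ∂_2 = (6 − 4) − 0 = 2, and there is no ∂_2, so H_1 = Z^2.

(K is a triangulation of a wedge of 2 circles.)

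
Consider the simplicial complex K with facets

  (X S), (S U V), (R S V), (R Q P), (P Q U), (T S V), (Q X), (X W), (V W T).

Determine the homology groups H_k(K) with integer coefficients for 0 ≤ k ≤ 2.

H_0 ≅ Z,  H_1 ≅ Z^3,  H_2 = 0.

Fix the vertex order P < Q < R < S < T < U < V < W < X and write every simplex with vertices in increasing order. Then dim K = 2 and the simplices of K are:

  0-simplices (9): P, Q, R, S, T, U, V, W, X
  1-simplices (17): PQ, PR, PU, QR, QU, QX, RS, RV, ST, SU, SV, SX, TV, TW, UV, VW, WX
  2-simplices (6): PQR, PQU, RSV, STV, SUV, TVW

so the chain groups are C_0 ≅ Z^9, C_1 ≅ Z^17, C_2 ≅ Z^6.

The boundary map ∂_1: C_1 → C_0 is given by ∂[p,q] = [q] − [p]. For instance
  ∂QU = U − Q.
This gives a 9×17 integer matrix of rank 8; reducing to Smith normal form yields diagonal entries (1,1,1,1,1,1,1,1).

Boundary ∂_2: C_2 → C_1 sends each 2-simplex [p,q,r] to [q,r] − [p,r] + [p,q]. For instance
  ∂RSV = SV − RV + RS,
  ∂SUV = UV − SV + SU.
The 17×6 boundary matrix has rank 6 and Smith normal form diag(1,1,1,1,1,1).

Computing H_k = (kernel of ∂_k) / (image of ∂_{k+1}):

  H_0: rank C_0 − rank ∂_1 = 9 − 8 = 1, and the invariant factors of ∂_1 are all 1, so H_0 = Z.
  H_1: rank ker ∂_1 − rank ∂_2 = (17 − 8) − 6 = 3, and the invariant factors of ∂_2 are all 1, so H_1 = Z^3.
  H_2: rank ker ∂_2 − rank ∂_3 = (6 − 6) − 0 = 0, and there is no ∂_3, so H_2 = 0.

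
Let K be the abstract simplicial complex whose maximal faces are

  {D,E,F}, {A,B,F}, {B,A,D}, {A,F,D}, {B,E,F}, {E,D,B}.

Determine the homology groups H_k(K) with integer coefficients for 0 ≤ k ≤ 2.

Take the total order A < B < D < E < F on the vertex set. Then K (dimension 2) consists of the simplices:

  0-simplices (5): A, B, D, E, F
  1-simplices (9): AB, AD, AF, BD, BE, BF, DE, DF, EF
  2-simplices (6): ABD, ABF, ADF, BDE, BEF, DEF

giving chain groups C_0 ≅ Z^5, C_1 ≅ Z^9, C_2 ≅ Z^6.

∂_1: C_1 → C_0 sends each edge [p,q] (with p < q) to q − p.
The resulting 5×9 matrix has rank 4, and its Smith normal form has invariant factors (1,1,1,1).

∂_2: C_2 → C_1 sends each 2-simplex [p,q,r] to [q,r] − [p,r] + [p,q]. For instance
  ∂ABF = BF − AF + AB,
  ∂DEF = EF − DF + DE.
As a 9×6 matrix over Z this has rank 5, with invariant factors (1,1,1,1,1).

Reading off H_k = ker ∂_k / im ∂_{k+1}:

  H_0: rank C_0 − rank ∂_1 = 5 − 4 = 1, and the invariant factors of ∂_1 are all 1, so H_0 ≅ Z.
  H_1: rank ker ∂_1 − rank ∂_2 = (9 − 4) − 5 = 0, and the invariant factors of ∂_2 are all 1, so H_1 ≅ 0.
  H_2: rank ker ∂_2 − rank ∂_3 = (6 − 5) − 0 = 1, and there is no ∂_3, so H_2 ≅ Z.

H_0 = Z,  H_1 = 0,  H_2 = Z.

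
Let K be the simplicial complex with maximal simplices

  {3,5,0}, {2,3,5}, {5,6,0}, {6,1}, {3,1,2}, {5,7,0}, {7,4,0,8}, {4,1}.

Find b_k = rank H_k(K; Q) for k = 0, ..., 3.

b_0 = 1, b_1 = 2, b_2 = 0, b_3 = 0.

Take the total order 0 < 1 < 2 < 3 < 4 < 5 < 6 < 7 < 8 on the vertex set. Then K (dimension 3) consists of the simplices:

  0-simplices (9): [0], [1], [2], [3], [4], [5], [6], [7], [8]
  1-simplices (18): [0,3], [0,4], [0,5], [0,6], [0,7], [0,8], [1,2], [1,3], [1,4], [1,6], [2,3], [2,5], [3,5], [4,7], [4,8], [5,6], [5,7], [7,8]
  2-simplices (9): [0,3,5], [0,4,7], [0,4,8], [0,5,6], [0,5,7], [0,7,8], [1,2,3], [2,3,5], [4,7,8]
  3-simplices (1): [0,4,7,8]

so the chain groups are C_0 ≅ Z^9, C_1 ≅ Z^18, C_2 ≅ Z^9, C_3 ≅ Z^1.

The boundary map ∂_1: C_1 → C_0 sends each edge [p,q] (with p < q) to q − p. For instance
  ∂[0,8] = [8] − [0].
As a 9×18 matrix over Z this has rank 8, with invariant factors (1,1,1,1,1,1,1,1).

∂_2: C_2 → C_1 maps a triangle to the signed sum of its edges. For instance
  ∂[0,4,8] = [4,8] − [0,8] + [0,4],
  ∂[0,3,5] = [3,5] − [0,5] + [0,3].
This gives a 18×9 integer matrix of rank 8; reducing to Smith normal form yields diagonal entries (1,1,1,1,1,1,1,1).

∂_3: C_3 → C_2 sends each 3-simplex σ to the alternating sum Σ_i (−1)^i (σ with its i-th vertex removed). For instance
  ∂[0,4,7,8] = [4,7,8] − [0,7,8] + [0,4,8] − [0,4,7].
The resulting 9×1 matrix has rank 1, and its Smith normal form has invariant factors (1).

Computing H_k = (kernel of ∂_k) / (image of ∂_{k+1}):

  H_0: rank C_0 − rank ∂_1 = 9 − 8 = 1, and the invariant factors of ∂_1 are all 1, so H_0 = Z.
  H_1: rank ker ∂_1 − rank ∂_2 = (18 − 8) − 8 = 2, and the invariant factors of ∂_2 are all 1, so H_1 = Z^2.
  H_2: rank ker ∂_2 − rank ∂_3 = (9 − 8) − 1 = 0, and the invariant factors of ∂_3 are all 1, so H_2 = 0.
  H_3: rank ker ∂_3 − rank ∂_4 = (1 − 1) − 0 = 0, and there is no ∂_4, so H_3 = 0.

As a check, the Euler characteristic is 9 − 18 + 9 − 1 = -1, which agrees with 1 − 2 + 0 − 0 = -1.

Hence the Betti numbers are b_0 = 1, b_1 = 2, b_2 = 0, b_3 = 0.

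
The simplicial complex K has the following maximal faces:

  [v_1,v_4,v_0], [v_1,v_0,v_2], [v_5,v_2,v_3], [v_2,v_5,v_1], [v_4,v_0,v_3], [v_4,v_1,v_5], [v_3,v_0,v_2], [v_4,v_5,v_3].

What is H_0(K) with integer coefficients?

H_0 = Z.

Order the vertices as v_0 < v_1 < v_2 < v_3 < v_4 < v_5. Listing each simplex with vertices in this order, K has dimension 2 with simplices:

  0-simplices (6): [v_0], [v_1], [v_2], [v_3], [v_4], [v_5]
  1-simplices (12): [v_0,v_1], [v_0,v_2], [v_0,v_3], [v_0,v_4], [v_1,v_2], [v_1,v_4], [v_1,v_5], [v_2,v_3], [v_2,v_5], [v_3,v_4], [v_3,v_5], [v_4,v_5]
  2-simplices (8): [v_0,v_1,v_2], [v_0,v_1,v_4], [v_0,v_2,v_3], [v_0,v_3,v_4], [v_1,v_2,v_5], [v_1,v_4,v_5], [v_2,v_3,v_5], [v_3,v_4,v_5]

so the chain groups are C_0 ≅ Z^6, C_1 ≅ Z^12, C_2 ≅ Z^8.

∂_1: C_1 → C_0 is given by ∂[p,q] = [q] − [p].
This gives a 6×12 integer matrix of rank 5; reducing to Smith normal form yields diagonal entries (1,1,1,1,1).

Boundary ∂_2: C_2 → C_1 maps a triangle to the signed sum of its edges. For instance
  ∂[v_1,v_2,v_5] = [v_2,v_5] − [v_1,v_5] + [v_1,v_2],
  ∂[v_0,v_1,v_4] = [v_1,v_4] − [v_0,v_4] + [v_0,v_1].
The resulting 12×8 matrix has rank 7, and its Smith normal form has invariant factors (1,1,1,1,1,1,1).

From H_k ≅ ker(∂_k) / im(∂_{k+1}) we obtain:

  H_0: rank C_0 − rank ∂_1 = 6 − 5 = 1, and the invariant factors of ∂_1 are all 1, so H_0 = Z.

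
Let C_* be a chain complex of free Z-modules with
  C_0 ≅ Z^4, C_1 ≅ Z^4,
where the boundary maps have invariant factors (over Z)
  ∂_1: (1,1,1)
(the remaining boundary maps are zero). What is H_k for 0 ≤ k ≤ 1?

H_0: b_0 = 4 − 0 − 3 = 1; torsion from ∂_1 factors > 1: none. So H_0 = Z.
H_1: b_1 = 4 − 3 − 0 = 1; torsion from ∂_2 factors > 1: none. So H_1 = Z.

H_0 = Z,  H_1 = Z.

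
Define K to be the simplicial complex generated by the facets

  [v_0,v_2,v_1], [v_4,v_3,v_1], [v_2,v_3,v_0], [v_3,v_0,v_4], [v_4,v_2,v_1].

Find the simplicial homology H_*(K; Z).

H_0 = Z,  H_1 = Z,  H_2 = 0.

Take the total order v_0 < v_1 < v_2 < v_3 < v_4 on the vertex set. Then K (dimension 2) consists of the simplices:

  0-simplices (5): [v_0], [v_1], [v_2], [v_3], [v_4]
  1-simplices (10): [v_0,v_1], [v_0,v_2], [v_0,v_3], [v_0,v_4], [v_1,v_2], [v_1,v_3], [v_1,v_4], [v_2,v_3], [v_2,v_4], [v_3,v_4]
  2-simplices (5): [v_0,v_1,v_2], [v_0,v_2,v_3], [v_0,v_3,v_4], [v_1,v_2,v_4], [v_1,v_3,v_4]

Hence C_0 ≅ Z^5, C_1 ≅ Z^10, C_2 ≅ Z^5.

Boundary ∂_1: C_1 → C_0 is given by ∂[p,q] = [q] − [p].
This gives a 5×10 integer matrix of rank 4; reducing to Smith normal form yields diagonal entries (1,1,1,1).

The boundary map ∂_2: C_2 → C_1 sends each 2-simplex [p,q,r] to [q,r] − [p,r] + [p,q]. For instance
  ∂[v_0,v_3,v_4] = [v_3,v_4] − [v_0,v_4] + [v_0,v_3],
  ∂[v_1,v_3,v_4] = [v_3,v_4] − [v_1,v_4] + [v_1,v_3].
The resulting 10×5 matrix has rank 5, and its Smith normal form has invariant factors (1,1,1,1,1).

Now H_k = ker ∂_k / im ∂_{k+1}, so:

  H_0: rank C_0 − rank ∂_1 = 5 − 4 = 1, and the invariant factors of ∂_1 are all 1, so H_0 = Z.
  H_1: rank ker ∂_1 − rank ∂_2 = (10 − 4) − 5 = 1, and the invariant factors of ∂_2 are all 1, so H_1 = Z.
  H_2: rank ker ∂_2 − rank ∂_3 = (5 − 5) − 0 = 0, and there is no ∂_3, so H_2 = 0.

(K is a triangulation of the Möbius band.)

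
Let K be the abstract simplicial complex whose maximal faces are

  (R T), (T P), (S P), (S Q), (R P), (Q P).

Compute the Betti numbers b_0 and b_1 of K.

b_0 = 1, b_1 = 2.

Order the vertices as P < Q < R < S < T. Listing each simplex with vertices in this order, K has dimension 1 with simplices:

  0-simplices (5): P, Q, R, S, T
  1-simplices (6): PQ, PR, PS, PT, QS, RT

so the chain groups are C_0 ≅ Z^5, C_1 ≅ Z^6.

Boundary ∂_1: C_1 → C_0 is given by ∂[p,q] = [q] − [p]. For instance
  ∂PT = T − P.
The 5×6 boundary matrix has rank 4 and Smith normal form diag(1,1,1,1).

From H_k ≅ ker(∂_k) / im(∂_{k+1}) we obtain:

  H_0: rank C_0 − rank ∂_1 = 5 − 4 = 1, and the invariant factors of ∂_1 are all 1, so H_0 = Z.
  H_1: rank ker ∂_1 − rank ∂_2 = (6 − 4) − 0 = 2, and there is no ∂_2, so H_1 = Z^2.

As a check, the Euler characteristic is 5 − 6 = -1, which agrees with 1 − 2 = -1.
(K is a triangulation of a wedge of 2 circles.)

Hence the Betti numbers are b_0 = 1, b_1 = 2.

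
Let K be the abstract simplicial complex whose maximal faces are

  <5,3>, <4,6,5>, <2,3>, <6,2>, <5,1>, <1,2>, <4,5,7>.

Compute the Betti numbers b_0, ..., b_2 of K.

Order the vertices as 1 < 2 < 3 < 4 < 5 < 6 < 7. Listing each simplex with vertices in this order, K has dimension 2 with simplices:

  0-simplices (7): [1], [2], [3], [4], [5], [6], [7]
  1-simplices (10): [1,2], [1,5], [2,3], [2,6], [3,5], [4,5], [4,6], [4,7], [5,6], [5,7]
  2-simplices (2): [4,5,6], [4,5,7]

giving chain groups C_0 ≅ Z^7, C_1 ≅ Z^10, C_2 ≅ Z^2.

∂_1: C_1 → C_0 maps an edge to its endpoints' difference, ∂[p,q] = q − p. For instance
  ∂[2,3] = [3] − [2].
The 7×10 boundary matrix has rank 6 and Smith normal form diag(1,1,1,1,1,1).

∂_2: C_2 → C_1 acts by ∂[p,q,r] = [q,r] − [p,r] + [p,q]. For instance
  ∂[4,5,7] = [5,7] − [4,7] + [4,5],
  ∂[4,5,6] = [5,6] − [4,6] + [4,5].
The 10×2 boundary matrix has rank 2 and Smith normal form diag(1,1).

From H_k ≅ ker(∂_k) / im(∂_{k+1}) we obtain:

  H_0: rank C_0 − rank ∂_1 = 7 − 6 = 1, and the invariant factors of ∂_1 are all 1, so H_0 ≅ Z.
  H_1: rank ker ∂_1 − rank ∂_2 = (10 − 6) − 2 = 2, and the invariant factors of ∂_2 are all 1, so H_1 ≅ Z^2.
  H_2: rank ker ∂_2 − rank ∂_3 = (2 − 2) − 0 = 0, and there is no ∂_3, so H_2 ≅ 0.

As a check, the Euler characteristic is 7 − 10 + 2 = -1, which agrees with 1 − 2 + 0 = -1.

Hence the Betti numbers are b_0 = 1, b_1 = 2, b_2 = 0.

b_0 = 1, b_1 = 2, b_2 = 0.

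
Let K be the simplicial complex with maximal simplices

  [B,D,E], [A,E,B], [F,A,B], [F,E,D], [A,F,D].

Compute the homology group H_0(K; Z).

K has 5 vertices, 10 edges, 5 triangles.
rank ∂_0 = 0, rank ∂_1 = 4 ⇒ b_0 = 5 − 0 − 4 = 1; all invariant factors of ∂_1 are 1 so no torsion. So H_0 = Z.

H_0 ≅ Z.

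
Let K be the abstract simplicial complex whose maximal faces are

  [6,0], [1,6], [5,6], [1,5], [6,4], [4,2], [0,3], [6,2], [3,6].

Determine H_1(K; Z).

Fix the vertex order 0 < 1 < 2 < 3 < 4 < 5 < 6 and write every simplex with vertices in increasing order. Then dim K = 1 and the simplices of K are:

  0-simplices (7): [0], [1], [2], [3], [4], [5], [6]
  1-simplices (9): [0,3], [0,6], [1,5], [1,6], [2,4], [2,6], [3,6], [4,6], [5,6]

Hence C_0 ≅ Z^7, C_1 ≅ Z^9.

Boundary ∂_1: C_1 → C_0 maps an edge to its endpoints' difference, ∂[p,q] = q − p.
The 7×9 boundary matrix has rank 6 and Smith normal form diag(1,1,1,1,1,1).

Now H_k = ker ∂_k / im ∂_{k+1}, so:

  H_1: rank ker ∂_1 − rank ∂_2 = (9 − 6) − 0 = 3, and there is no ∂_2, so H_1 ≅ Z^3.

H_1 = Z^3.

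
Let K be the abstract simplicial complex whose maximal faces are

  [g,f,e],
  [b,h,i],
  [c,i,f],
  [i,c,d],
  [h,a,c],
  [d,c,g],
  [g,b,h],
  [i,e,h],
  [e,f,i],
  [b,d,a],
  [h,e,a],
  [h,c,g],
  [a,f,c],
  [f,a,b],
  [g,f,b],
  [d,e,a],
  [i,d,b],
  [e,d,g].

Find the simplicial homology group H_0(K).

Order the vertices as a < b < c < d < e < f < g < h < i. Listing each simplex with vertices in this order, K has dimension 2 with simplices:

  0-simplices (9): a, b, c, d, e, f, g, h, i
  1-simplices (27): ab, ac, ad, ae, af, ah, bd, bf, bg, bh, bi, cd, cf, cg, ch, ci, de, dg, di, ef, eg, eh, ei, fg, fi, gh, hi
  2-simplices (18): abd, abf, acf, ach, ade, aeh, bdi, bfg, bgh, bhi, cdg, cdi, cfi, cgh, deg, efg, efi, ehi

Hence C_0 ≅ Z^9, C_1 ≅ Z^27, C_2 ≅ Z^18.

Boundary ∂_1: C_1 → C_0 sends each edge [p,q] (with p < q) to q − p. For instance
  ∂eg = g − e.
The resulting 9×27 matrix has rank 8, and its Smith normal form has invariant factors (1,1,1,1,1,1,1,1).

The boundary map ∂_2: C_2 → C_1 acts by ∂[p,q,r] = [q,r] − [p,r] + [p,q]. For instance
  ∂ade = de − ae + ad,
  ∂bhi = hi − bi + bh.
This gives a 27×18 integer matrix of rank 17; reducing to Smith normal form yields diagonal entries (1,1,1,1,1,1,1,1,1,1,1,1,1,1,1,1,1).

Computing H_k = (kernel of ∂_k) / (image of ∂_{k+1}):

  H_0: rank C_0 − rank ∂_1 = 9 − 8 = 1, and the invariant factors of ∂_1 are all 1, so H_0 = Z.

H_0 ≅ Z.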